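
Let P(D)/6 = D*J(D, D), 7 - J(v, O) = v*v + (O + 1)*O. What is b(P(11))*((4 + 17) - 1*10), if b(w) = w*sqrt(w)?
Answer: -1071576*I*sqrt(451) ≈ -2.2757e+7*I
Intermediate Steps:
J(v, O) = 7 - v**2 - O*(1 + O) (J(v, O) = 7 - (v*v + (O + 1)*O) = 7 - (v**2 + (1 + O)*O) = 7 - (v**2 + O*(1 + O)) = 7 + (-v**2 - O*(1 + O)) = 7 - v**2 - O*(1 + O))
P(D) = 6*D*(7 - D - 2*D**2) (P(D) = 6*(D*(7 - D - D**2 - D**2)) = 6*(D*(7 - D - 2*D**2)) = 6*D*(7 - D - 2*D**2))
b(w) = w**(3/2)
b(P(11))*((4 + 17) - 1*10) = (6*11*(7 - 1*11 - 2*11**2))**(3/2)*((4 + 17) - 1*10) = (6*11*(7 - 11 - 2*121))**(3/2)*(21 - 10) = (6*11*(7 - 11 - 242))**(3/2)*11 = (6*11*(-246))**(3/2)*11 = (-16236)**(3/2)*11 = -97416*I*sqrt(451)*11 = -1071576*I*sqrt(451)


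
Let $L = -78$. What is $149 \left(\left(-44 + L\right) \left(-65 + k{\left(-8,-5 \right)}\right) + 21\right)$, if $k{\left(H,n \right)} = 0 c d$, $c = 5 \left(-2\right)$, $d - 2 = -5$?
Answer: $1184699$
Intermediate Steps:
$d = -3$ ($d = 2 - 5 = -3$)
$c = -10$
$k{\left(H,n \right)} = 0$ ($k{\left(H,n \right)} = 0 \left(-10\right) \left(-3\right) = 0 \left(-3\right) = 0$)
$149 \left(\left(-44 + L\right) \left(-65 + k{\left(-8,-5 \right)}\right) + 21\right) = 149 \left(\left(-44 - 78\right) \left(-65 + 0\right) + 21\right) = 149 \left(\left(-122\right) \left(-65\right) + 21\right) = 149 \left(7930 + 21\right) = 149 \cdot 7951 = 1184699$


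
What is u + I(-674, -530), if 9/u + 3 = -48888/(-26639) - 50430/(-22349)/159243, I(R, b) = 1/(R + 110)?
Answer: -160448761164658927/20760546972791004 ≈ -7.7285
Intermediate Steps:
I(R, b) = 1/(110 + R)
u = -284418354050019/36809480448211 (u = 9/(-3 + (-48888/(-26639) - 50430/(-22349)/159243)) = 9/(-3 + (-48888*(-1/26639) - 50430*(-1/22349)*(1/159243))) = 9/(-3 + (48888/26639 + (50430/22349)*(1/159243))) = 9/(-3 + (48888/26639 + 16810/1186307269)) = 9/(-3 + 57996637568462/31602039338891) = 9/(-36809480448211/31602039338891) = 9*(-31602039338891/36809480448211) = -284418354050019/36809480448211 ≈ -7.7268)
u + I(-674, -530) = -284418354050019/36809480448211 + 1/(110 - 674) = -284418354050019/36809480448211 + 1/(-564) = -284418354050019/36809480448211 - 1/564 = -160448761164658927/20760546972791004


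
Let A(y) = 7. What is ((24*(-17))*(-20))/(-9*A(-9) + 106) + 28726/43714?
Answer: 178970729/939851 ≈ 190.42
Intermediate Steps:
((24*(-17))*(-20))/(-9*A(-9) + 106) + 28726/43714 = ((24*(-17))*(-20))/(-9*7 + 106) + 28726/43714 = (-408*(-20))/(-63 + 106) + 28726*(1/43714) = 8160/43 + 14363/21857 = 178970729/939851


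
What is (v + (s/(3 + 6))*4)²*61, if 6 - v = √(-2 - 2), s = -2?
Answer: 109312/81 - 11224*I/9 ≈ 1349.5 - 1247.1*I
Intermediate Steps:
v = 6 - 2*I (v = 6 - √(-2 - 2) = 6 - √(-4) = 6 - 2*I ≈ 6.0 - 2.0*I)
(v + (s/(3 + 6))*4)²*61 = ((6 - 2*I) + (-2/(3 + 6))*4)²*61 = ((6 - 2*I) + (-2/9)*4)²*61 = ((6 - 2*I) + ((⅑)*(-2))*4)²*61 = ((6 - 2*I) - 2/9*4)²*61 = ((6 - 2*I) - 8/9)²*61 = (46/9 - 2*I)²*61 = 61*(46/9 - 2*I)²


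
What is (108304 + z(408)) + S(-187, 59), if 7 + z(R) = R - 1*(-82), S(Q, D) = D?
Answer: 108846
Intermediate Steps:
z(R) = 75 + R (z(R) = -7 + (R - 1*(-82)) = -7 + (R + 82) = -7 + (82 + R) = 75 + R)
(108304 + z(408)) + S(-187, 59) = (108304 + (75 + 408)) + 59 = (108304 + 483) + 59 = 108787 + 59 = 108846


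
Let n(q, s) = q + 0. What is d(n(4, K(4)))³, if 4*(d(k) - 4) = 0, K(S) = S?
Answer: 64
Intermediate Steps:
n(q, s) = q
d(k) = 4 (d(k) = 4 + (¼)*0 = 4 + 0 = 4)
d(n(4, K(4)))³ = 4³ = 64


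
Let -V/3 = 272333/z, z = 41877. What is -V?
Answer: 272333/13959 ≈ 19.509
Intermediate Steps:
V = -272333/13959 (V = -816999/41877 = -3*272333/41877 = -272333/13959 ≈ -19.509)
-V = -1*(-272333/13959) = 272333/13959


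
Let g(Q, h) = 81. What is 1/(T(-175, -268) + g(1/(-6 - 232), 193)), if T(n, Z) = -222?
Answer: -1/141 ≈ -0.0070922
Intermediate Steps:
1/(T(-175, -268) + g(1/(-6 - 232), 193)) = 1/(-222 + 81) = 1/(-141) = -1/141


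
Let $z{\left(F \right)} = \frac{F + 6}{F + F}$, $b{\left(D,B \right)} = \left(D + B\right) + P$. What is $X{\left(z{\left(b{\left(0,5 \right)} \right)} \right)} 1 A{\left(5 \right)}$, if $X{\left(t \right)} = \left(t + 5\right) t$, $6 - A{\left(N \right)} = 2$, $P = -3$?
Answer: $56$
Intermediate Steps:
$b{\left(D,B \right)} = -3 + B + D$ ($b{\left(D,B \right)} = \left(D + B\right) - 3 = \left(B + D\right) - 3 = -3 + B + D$)
$A{\left(N \right)} = 4$ ($A{\left(N \right)} = 6 - 2 = 4$)
$z{\left(F \right)} = \frac{6 + F}{2 F}$
$X{\left(t \right)} = t \left(5 + t\right)$ ($X{\left(t \right)} = \left(5 + t\right) t = t \left(5 + t\right)$)
$X{\left(z{\left(b{\left(0,5 \right)} \right)} \right)} 1 A{\left(5 \right)} = \frac{6 + \left(-3 + 5 + 0\right)}{2 \left(-3 + 5 + 0\right)} \left(5 + \frac{6 + \left(-3 + 5 + 0\right)}{2 \left(-3 + 5 + 0\right)}\right) 1 \cdot 4 = \frac{6 + 2}{2 \cdot 2} \left(5 + \frac{6 + 2}{2 \cdot 2}\right) 1 \cdot 4 = \frac{1}{2} \cdot \frac{1}{2} \cdot 8 \left(5 + \frac{1}{2} \cdot \frac{1}{2} \cdot 8\right) 1 \cdot 4 = 2 \left(5 + 2\right) 1 \cdot 4 = 2 \cdot 7 \cdot 1 \cdot 4 = 14 \cdot 1 \cdot 4 = 14 \cdot 4 = 56$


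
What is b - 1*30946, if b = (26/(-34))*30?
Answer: -526472/17 ≈ -30969.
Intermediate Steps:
b = -390/17 (b = (26*(-1/34))*30 = -13/17*30 = -390/17 ≈ -22.941)
b - 1*30946 = -390/17 - 1*30946 = -390/17 - 30946 = -526472/17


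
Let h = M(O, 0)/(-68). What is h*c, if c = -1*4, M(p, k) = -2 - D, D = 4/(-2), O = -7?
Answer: 0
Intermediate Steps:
D = -2 (D = 4*(-½) = -2)
M(p, k) = 0 (M(p, k) = -2 - 1*(-2) = -2 + 2 = 0)
h = 0 (h = 0/(-68) = 0*(-1/68) = 0)
c = -4
h*c = 0*(-4) = 0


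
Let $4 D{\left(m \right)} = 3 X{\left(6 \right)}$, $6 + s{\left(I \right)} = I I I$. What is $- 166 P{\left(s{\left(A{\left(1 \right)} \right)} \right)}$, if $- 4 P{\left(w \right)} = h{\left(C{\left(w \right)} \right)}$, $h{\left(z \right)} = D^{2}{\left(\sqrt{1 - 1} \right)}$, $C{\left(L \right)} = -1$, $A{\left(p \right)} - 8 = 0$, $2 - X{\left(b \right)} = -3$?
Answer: $\frac{18675}{32} \approx 583.59$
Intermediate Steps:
$X{\left(b \right)} = 5$ ($X{\left(b \right)} = 2 - -3 = 2 + 3 = 5$)
$A{\left(p \right)} = 8$ ($A{\left(p \right)} = 8 + 0 = 8$)
$s{\left(I \right)} = -6 + I^{3}$ ($s{\left(I \right)} = -6 + I I I = -6 + I^{2} I = -6 + I^{3}$)
$D{\left(m \right)} = \frac{15}{4}$ ($D{\left(m \right)} = \frac{3 \cdot 5}{4} = \frac{1}{4} \cdot 15 = \frac{15}{4}$)
$h{\left(z \right)} = \frac{225}{16}$ ($h{\left(z \right)} = \left(\frac{15}{4}\right)^{2} = \frac{225}{16}$)
$P{\left(w \right)} = - \frac{225}{64}$ ($P{\left(w \right)} = \left(- \frac{1}{4}\right) \frac{225}{16} = - \frac{225}{64}$)
$- 166 P{\left(s{\left(A{\left(1 \right)} \right)} \right)} = \left(-166\right) \left(- \frac{225}{64}\right) = \frac{18675}{32}$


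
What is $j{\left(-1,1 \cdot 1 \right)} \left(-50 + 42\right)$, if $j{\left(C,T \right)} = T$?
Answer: $-8$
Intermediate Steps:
$j{\left(-1,1 \cdot 1 \right)} \left(-50 + 42\right) = 1 \cdot 1 \left(-50 + 42\right) = 1 \left(-8\right) = -8$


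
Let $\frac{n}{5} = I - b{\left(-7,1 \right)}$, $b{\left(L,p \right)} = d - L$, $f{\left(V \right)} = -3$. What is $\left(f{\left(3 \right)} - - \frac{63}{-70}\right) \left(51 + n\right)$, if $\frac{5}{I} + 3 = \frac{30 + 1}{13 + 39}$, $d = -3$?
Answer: $- \frac{4017}{50} \approx -80.34$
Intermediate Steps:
$b{\left(L,p \right)} = -3 - L$
$I = - \frac{52}{25}$ ($I = \frac{5}{-3 + \frac{30 + 1}{13 + 39}} = \frac{5}{-3 + \frac{31}{52}} = \frac{5}{- \frac{125}{52}} = 5 \left(- \frac{52}{125}\right) = - \frac{52}{25} \approx -2.08$)
$n = - \frac{152}{5}$ ($n = 5 \left(- \frac{52}{25} - \left(-3 - -7\right)\right) = 5 \left(- \frac{52}{25} - \left(-3 + 7\right)\right) = 5 \left(- \frac{52}{25} - 4\right) = 5 \left(- \frac{152}{25}\right) = - \frac{152}{5} \approx -30.4$)
$\left(f{\left(3 \right)} - - \frac{63}{-70}\right) \left(51 + n\right) = \left(-3 - - \frac{63}{-70}\right) \left(51 - \frac{152}{5}\right) = \left(-3 - \left(-63\right) \left(- \frac{1}{70}\right)\right) \frac{103}{5} = \left(-3 - \frac{9}{10}\right) \frac{103}{5} = \left(- \frac{39}{10}\right) \frac{103}{5} = - \frac{4017}{50}$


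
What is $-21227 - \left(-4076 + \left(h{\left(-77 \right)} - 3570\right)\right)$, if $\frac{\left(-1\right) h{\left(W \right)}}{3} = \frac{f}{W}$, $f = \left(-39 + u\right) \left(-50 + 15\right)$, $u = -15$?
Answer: $- \frac{150201}{11} \approx -13655.0$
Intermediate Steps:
$f = 1890$ ($f = \left(-39 - 15\right) \left(-50 + 15\right) = \left(-54\right) \left(-35\right) = 1890$)
$h{\left(W \right)} = - \frac{5670}{W}$ ($h{\left(W \right)} = - 3 \frac{1890}{W} = - \frac{5670}{W}$)
$-21227 - \left(-4076 + \left(h{\left(-77 \right)} - 3570\right)\right) = -21227 - \left(-4076 - \left(3570 + \frac{5670}{-77}\right)\right) = -21227 - \left(-4076 - \frac{38460}{11}\right) = -21227 - - \frac{83296}{11} = -21227 + \frac{83296}{11} = - \frac{150201}{11}$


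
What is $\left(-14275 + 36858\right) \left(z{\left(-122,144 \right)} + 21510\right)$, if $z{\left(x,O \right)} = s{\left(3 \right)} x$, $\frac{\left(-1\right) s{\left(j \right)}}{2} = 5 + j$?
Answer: $529842346$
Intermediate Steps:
$s{\left(j \right)} = -10 - 2 j$ ($s{\left(j \right)} = - 2 \left(5 + j\right) = -10 - 2 j$)
$z{\left(x,O \right)} = - 16 x$ ($z{\left(x,O \right)} = \left(-10 - 6\right) x = - 16 x$)
$\left(-14275 + 36858\right) \left(z{\left(-122,144 \right)} + 21510\right) = \left(-14275 + 36858\right) \left(\left(-16\right) \left(-122\right) + 21510\right) = 22583 \left(1952 + 21510\right) = 22583 \cdot 23462 = 529842346$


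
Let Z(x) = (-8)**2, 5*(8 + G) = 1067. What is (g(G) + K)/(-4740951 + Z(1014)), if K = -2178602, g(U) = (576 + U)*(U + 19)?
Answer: 50081396/118522175 ≈ 0.42255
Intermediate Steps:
G = 1027/5 (G = -8 + (1/5)*1067 = -8 + 1067/5 = 1027/5 ≈ 205.40)
Z(x) = 64
g(U) = (19 + U)*(576 + U) (g(U) = (576 + U)*(19 + U) = (19 + U)*(576 + U))
(g(G) + K)/(-4740951 + Z(1014)) = ((10944 + (1027/5)**2 + 595*(1027/5)) - 2178602)/(-4740951 + 64) = ((10944 + 1054729/25 + 122213) - 2178602)/(-4740887) = (4383654/25 - 2178602)*(-1/4740887) = -50081396/25*(-1/4740887) = 50081396/118522175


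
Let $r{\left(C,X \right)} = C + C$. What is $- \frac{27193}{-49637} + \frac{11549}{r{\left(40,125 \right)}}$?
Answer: $\frac{575433153}{3970960} \approx 144.91$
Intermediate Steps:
$r{\left(C,X \right)} = 2 C$
$- \frac{27193}{-49637} + \frac{11549}{r{\left(40,125 \right)}} = - \frac{27193}{-49637} + \frac{11549}{2 \cdot 40} = \left(-27193\right) \left(- \frac{1}{49637}\right) + \frac{11549}{80} = \frac{27193}{49637} + 11549 \cdot \frac{1}{80} = \frac{27193}{49637} + \frac{11549}{80} = \frac{575433153}{3970960}$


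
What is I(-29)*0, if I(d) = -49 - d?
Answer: 0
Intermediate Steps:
I(-29)*0 = (-49 - 1*(-29))*0 = (-49 + 29)*0 = -20*0 = 0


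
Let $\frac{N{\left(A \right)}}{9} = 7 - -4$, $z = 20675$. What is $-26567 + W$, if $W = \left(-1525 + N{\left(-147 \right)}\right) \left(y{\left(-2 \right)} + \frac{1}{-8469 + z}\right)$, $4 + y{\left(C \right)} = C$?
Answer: $- \frac{109921846}{6103} \approx -18011.0$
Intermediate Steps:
$N{\left(A \right)} = 99$ ($N{\left(A \right)} = 9 \left(7 - -4\right) = 9 \left(7 + 4\right) = 9 \cdot 11 = 99$)
$y{\left(C \right)} = -4 + C$
$W = \frac{52216555}{6103}$ ($W = \left(-1525 + 99\right) \left(\left(-4 - 2\right) + \frac{1}{-8469 + 20675}\right) = - 1426 \left(-6 + \frac{1}{12206}\right) = \left(-1426\right) \left(- \frac{73235}{12206}\right) = \frac{52216555}{6103} \approx 8555.9$)
$-26567 + W = -26567 + \frac{52216555}{6103} = - \frac{109921846}{6103}$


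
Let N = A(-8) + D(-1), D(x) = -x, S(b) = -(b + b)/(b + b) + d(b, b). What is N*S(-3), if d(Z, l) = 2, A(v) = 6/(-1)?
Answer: -5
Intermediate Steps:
A(v) = -6 (A(v) = 6*(-1) = -6)
S(b) = 1 (S(b) = -(b + b)/(b + b) + 2 = -2*b/(2*b) + 2 = -2*b*1/(2*b) + 2 = -1*1 + 2 = -1 + 2 = 1)
N = -5 (N = -6 - 1*(-1) = -6 + 1 = -5)
N*S(-3) = -5*1 = -5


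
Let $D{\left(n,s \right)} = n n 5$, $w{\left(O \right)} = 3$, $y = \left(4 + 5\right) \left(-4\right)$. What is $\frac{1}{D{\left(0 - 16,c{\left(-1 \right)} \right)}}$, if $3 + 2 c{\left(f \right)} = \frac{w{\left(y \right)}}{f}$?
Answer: $\frac{1}{1280} \approx 0.00078125$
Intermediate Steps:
$y = -36$ ($y = 9 \left(-4\right) = -36$)
$c{\left(f \right)} = - \frac{3}{2} + \frac{3}{2 f}$ ($c{\left(f \right)} = - \frac{3}{2} + \frac{3 \frac{1}{f}}{2} = - \frac{3}{2} + \frac{3}{2 f}$)
$D{\left(n,s \right)} = 5 n^{2}$ ($D{\left(n,s \right)} = n^{2} \cdot 5 = 5 n^{2}$)
$\frac{1}{D{\left(0 - 16,c{\left(-1 \right)} \right)}} = \frac{1}{5 \left(0 - 16\right)^{2}} = \frac{1}{5 \left(-16\right)^{2}} = \frac{1}{5 \cdot 256} = \frac{1}{1280}$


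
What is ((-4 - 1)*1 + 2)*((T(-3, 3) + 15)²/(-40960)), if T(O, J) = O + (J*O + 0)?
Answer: 27/40960 ≈ 0.00065918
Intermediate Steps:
T(O, J) = O + J*O
((-4 - 1)*1 + 2)*((T(-3, 3) + 15)²/(-40960)) = ((-4 - 1)*1 + 2)*((-3*(1 + 3) + 15)²/(-40960)) = (-5*1 + 2)*((-3*4 + 15)²*(-1/40960)) = (-5 + 2)*((-12 + 15)²*(-1/40960)) = -3*3²*(-1)/40960 = -27*(-1)/40960 = -3*(-9/40960) = 27/40960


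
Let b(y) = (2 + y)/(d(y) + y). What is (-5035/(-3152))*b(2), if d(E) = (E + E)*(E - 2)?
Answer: 5035/1576 ≈ 3.1948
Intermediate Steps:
d(E) = 2*E*(-2 + E) (d(E) = (2*E)*(-2 + E) = 2*E*(-2 + E))
b(y) = (2 + y)/(y + 2*y*(-2 + y)) (b(y) = (2 + y)/(2*y*(-2 + y) + y) = (2 + y)/(y + 2*y*(-2 + y)))
(-5035/(-3152))*b(2) = (-5035/(-3152))*((2 + 2)/(2*(-3 + 2*2))) = (-5035*(-1/3152))*((½)*4/(-3 + 4)) = 5035*((½)*4/1)/3152 = 5035*((½)*1*4)/3152 = (5035/3152)*2 = 5035/1576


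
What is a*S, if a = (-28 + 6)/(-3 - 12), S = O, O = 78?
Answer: 572/5 ≈ 114.40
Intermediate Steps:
S = 78
a = 22/15 (a = -22/(-15) = -22*(-1/15) = 22/15 ≈ 1.4667)
a*S = (22/15)*78 = 572/5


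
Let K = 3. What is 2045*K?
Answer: 6135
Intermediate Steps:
2045*K = 2045*3 = 6135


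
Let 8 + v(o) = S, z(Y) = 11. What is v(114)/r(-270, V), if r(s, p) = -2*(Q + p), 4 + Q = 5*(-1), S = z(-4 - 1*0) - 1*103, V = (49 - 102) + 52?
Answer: -5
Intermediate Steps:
V = -1 (V = -53 + 52 = -1)
S = -92 (S = 11 - 1*103 = 11 - 103 = -92)
v(o) = -100 (v(o) = -8 - 92 = -100)
Q = -9 (Q = -4 + 5*(-1) = -4 - 5 = -9)
r(s, p) = 18 - 2*p (r(s, p) = -2*(-9 + p) = 18 - 2*p)
v(114)/r(-270, V) = -100/(18 - 2*(-1)) = -100/(18 + 2) = -100/20 = -100*1/20 = -5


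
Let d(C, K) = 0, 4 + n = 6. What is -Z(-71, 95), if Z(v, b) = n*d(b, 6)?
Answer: 0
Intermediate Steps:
n = 2 (n = -4 + 6 = 2)
Z(v, b) = 0 (Z(v, b) = 2*0 = 0)
-Z(-71, 95) = -1*0 = 0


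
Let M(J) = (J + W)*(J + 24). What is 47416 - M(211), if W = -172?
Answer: 38251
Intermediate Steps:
M(J) = (-172 + J)*(24 + J) (M(J) = (J - 172)*(J + 24) = (-172 + J)*(24 + J))
47416 - M(211) = 47416 - (-4128 + 211² - 148*211) = 47416 - (-4128 + 44521 - 31228) = 47416 - 1*9165 = 47416 - 9165 = 38251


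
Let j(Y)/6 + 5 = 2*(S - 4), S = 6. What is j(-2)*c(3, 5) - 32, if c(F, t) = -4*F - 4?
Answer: 64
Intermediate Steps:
c(F, t) = -4 - 4*F
j(Y) = -6 (j(Y) = -30 + 6*(2*(6 - 4)) = -30 + 6*(2*2) = -30 + 6*4 = -30 + 24 = -6)
j(-2)*c(3, 5) - 32 = -6*(-4 - 4*3) - 32 = -6*(-4 - 12) - 32 = -6*(-16) - 32 = 96 - 32 = 64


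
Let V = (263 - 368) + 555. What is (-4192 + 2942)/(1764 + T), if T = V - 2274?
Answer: 125/6 ≈ 20.833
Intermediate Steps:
V = 450 (V = -105 + 555 = 450)
T = -1824 (T = 450 - 2274 = -1824)
(-4192 + 2942)/(1764 + T) = (-4192 + 2942)/(1764 - 1824) = -1250/(-60) = -1250*(-1/60) = 125/6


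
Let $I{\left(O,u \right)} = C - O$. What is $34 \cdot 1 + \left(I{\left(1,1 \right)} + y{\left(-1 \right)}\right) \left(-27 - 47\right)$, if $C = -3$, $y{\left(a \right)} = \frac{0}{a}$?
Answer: $330$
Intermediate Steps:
$y{\left(a \right)} = 0$
$I{\left(O,u \right)} = -3 - O$
$34 \cdot 1 + \left(I{\left(1,1 \right)} + y{\left(-1 \right)}\right) \left(-27 - 47\right) = 34 \cdot 1 + \left(\left(-3 - 1\right) + 0\right) \left(-27 - 47\right) = 34 + \left(\left(-3 - 1\right) + 0\right) \left(-74\right) = 34 + \left(-4 + 0\right) \left(-74\right) = 34 - -296 = 34 + 296 = 330$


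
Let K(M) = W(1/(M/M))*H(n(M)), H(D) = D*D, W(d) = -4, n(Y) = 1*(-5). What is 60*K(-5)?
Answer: -6000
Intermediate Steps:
n(Y) = -5
H(D) = D²
K(M) = -100 (K(M) = -4*(-5)² = -4*25 = -100)
60*K(-5) = 60*(-100) = -6000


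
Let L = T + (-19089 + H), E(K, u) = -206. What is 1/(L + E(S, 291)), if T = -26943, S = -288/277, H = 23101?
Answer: -1/23137 ≈ -4.3221e-5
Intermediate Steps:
S = -288/277 (S = -288*1/277 = -288/277 ≈ -1.0397)
L = -22931 (L = -26943 + (-19089 + 23101) = -26943 + 4012 = -22931)
1/(L + E(S, 291)) = 1/(-22931 - 206) = 1/(-23137) = -1/23137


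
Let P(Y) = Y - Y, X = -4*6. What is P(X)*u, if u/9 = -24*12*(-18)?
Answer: 0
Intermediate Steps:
X = -24
P(Y) = 0
u = 46656 (u = 9*(-24*12*(-18)) = 9*(-288*(-18)) = 9*5184 = 46656)
P(X)*u = 0*46656 = 0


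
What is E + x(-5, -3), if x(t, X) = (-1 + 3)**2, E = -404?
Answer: -400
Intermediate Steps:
x(t, X) = 4 (x(t, X) = 2**2 = 4)
E + x(-5, -3) = -404 + 4 = -400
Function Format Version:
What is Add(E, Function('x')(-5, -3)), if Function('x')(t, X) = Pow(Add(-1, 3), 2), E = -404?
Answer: -400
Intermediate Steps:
Function('x')(t, X) = 4 (Function('x')(t, X) = Pow(2, 2) = 4)
Add(E, Function('x')(-5, -3)) = Add(-404, 4) = -400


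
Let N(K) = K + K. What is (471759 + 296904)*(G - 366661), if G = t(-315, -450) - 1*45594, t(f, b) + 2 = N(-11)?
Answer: -316903612977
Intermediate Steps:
N(K) = 2*K
t(f, b) = -24 (t(f, b) = -2 + 2*(-11) = -2 - 22 = -24)
G = -45618 (G = -24 - 1*45594 = -24 - 45594 = -45618)
(471759 + 296904)*(G - 366661) = (471759 + 296904)*(-45618 - 366661) = 768663*(-412279) = -316903612977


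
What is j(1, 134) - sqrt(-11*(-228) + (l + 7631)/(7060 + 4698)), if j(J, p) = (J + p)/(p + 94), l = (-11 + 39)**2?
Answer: 45/76 - sqrt(346831358082)/11758 ≈ -49.495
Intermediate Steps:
l = 784 (l = 28**2 = 784)
j(J, p) = (J + p)/(94 + p)
j(1, 134) - sqrt(-11*(-228) + (l + 7631)/(7060 + 4698)) = (1 + 134)/(94 + 134) - sqrt(-11*(-228) + (784 + 7631)/(7060 + 4698)) = 135/228 - sqrt(2508 + 8415/11758) = (1/228)*135 - sqrt(2508 + 8415*(1/11758)) = 45/76 - sqrt(2508 + 8415/11758) = 45/76 - sqrt(29497479/11758) = 45/76 - sqrt(346831358082)/11758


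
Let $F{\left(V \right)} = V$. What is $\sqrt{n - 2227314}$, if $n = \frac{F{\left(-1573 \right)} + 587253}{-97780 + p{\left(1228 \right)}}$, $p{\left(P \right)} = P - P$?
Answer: $\frac{i \sqrt{53238117365270}}{4889} \approx 1492.4 i$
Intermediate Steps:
$p{\left(P \right)} = 0$
$n = - \frac{29284}{4889}$ ($n = \frac{-1573 + 587253}{-97780 + 0} = \frac{585680}{-97780} = 585680 \left(- \frac{1}{97780}\right) = - \frac{29284}{4889} \approx -5.9898$)
$\sqrt{n - 2227314} = \sqrt{- \frac{29284}{4889} - 2227314} = \sqrt{- \frac{10889367430}{4889}} = \frac{i \sqrt{53238117365270}}{4889}$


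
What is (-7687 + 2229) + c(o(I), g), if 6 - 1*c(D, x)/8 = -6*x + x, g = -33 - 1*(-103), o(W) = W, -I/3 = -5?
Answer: -2610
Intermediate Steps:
I = 15 (I = -3*(-5) = 15)
g = 70 (g = -33 + 103 = 70)
c(D, x) = 48 + 40*x (c(D, x) = 48 - 8*(-6*x + x) = 48 - (-40)*x = 48 + 40*x)
(-7687 + 2229) + c(o(I), g) = (-7687 + 2229) + (48 + 40*70) = -5458 + (48 + 2800) = -5458 + 2848 = -2610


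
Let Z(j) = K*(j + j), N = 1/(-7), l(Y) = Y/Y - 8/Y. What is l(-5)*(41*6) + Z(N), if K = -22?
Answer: 22606/35 ≈ 645.89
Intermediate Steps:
l(Y) = 1 - 8/Y
N = -⅐ ≈ -0.14286
Z(j) = -44*j (Z(j) = -22*(j + j) = -44*j)
l(-5)*(41*6) + Z(N) = ((-8 - 5)/(-5))*(41*6) - 44*(-⅐) = -⅕*(-13)*246 + 44/7 = (13/5)*246 + 44/7 = 3198/5 + 44/7 = 22606/35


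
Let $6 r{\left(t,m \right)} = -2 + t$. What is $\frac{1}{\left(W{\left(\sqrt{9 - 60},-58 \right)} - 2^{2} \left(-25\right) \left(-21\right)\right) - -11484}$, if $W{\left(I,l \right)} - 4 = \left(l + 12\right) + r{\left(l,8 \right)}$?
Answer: $\frac{1}{9332} \approx 0.00010716$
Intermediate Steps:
$r{\left(t,m \right)} = - \frac{1}{3} + \frac{t}{6}$ ($r{\left(t,m \right)} = \frac{-2 + t}{6} = - \frac{1}{3} + \frac{t}{6}$)
$W{\left(I,l \right)} = \frac{47}{3} + \frac{7 l}{6}$ ($W{\left(I,l \right)} = 4 + \left(\left(l + 12\right) + \left(- \frac{1}{3} + \frac{l}{6}\right)\right) = 4 + \left(\left(12 + l\right) + \left(- \frac{1}{3} + \frac{l}{6}\right)\right) = 4 + \left(\frac{35}{3} + \frac{7 l}{6}\right) = \frac{47}{3} + \frac{7 l}{6}$)
$\frac{1}{\left(W{\left(\sqrt{9 - 60},-58 \right)} - 2^{2} \left(-25\right) \left(-21\right)\right) - -11484} = \frac{1}{\left(\left(\frac{47}{3} + \frac{7}{6} \left(-58\right)\right) - 2^{2} \left(-25\right) \left(-21\right)\right) - -11484} = \frac{1}{\left(\left(\frac{47}{3} - \frac{203}{3}\right) - 4 \left(-25\right) \left(-21\right)\right) + 11484} = \frac{1}{\left(-52 - \left(-100\right) \left(-21\right)\right) + 11484} = \frac{1}{\left(-52 - 2100\right) + 11484} = \frac{1}{-2152 + 11484} = \frac{1}{9332}$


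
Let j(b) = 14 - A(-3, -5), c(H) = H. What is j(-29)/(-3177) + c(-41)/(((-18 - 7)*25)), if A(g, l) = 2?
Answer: 40919/661875 ≈ 0.061823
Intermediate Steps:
j(b) = 12 (j(b) = 14 - 1*2 = 14 - 2 = 12)
j(-29)/(-3177) + c(-41)/(((-18 - 7)*25)) = 12/(-3177) - 41*1/(25*(-18 - 7)) = 12*(-1/3177) - 41/((-25*25)) = -4/1059 - 41/(-625) = -4/1059 - 41*(-1/625) = -4/1059 + 41/625 = 40919/661875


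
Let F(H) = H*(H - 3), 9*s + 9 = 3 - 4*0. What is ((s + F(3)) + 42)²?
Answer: 15376/9 ≈ 1708.4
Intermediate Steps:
s = -⅔ (s = -1 + (3 - 4*0)/9 = -1 + (3 + 0)/9 = -1 + (⅑)*3 = -1 + ⅓ = -⅔ ≈ -0.66667)
F(H) = H*(-3 + H)
((s + F(3)) + 42)² = ((-⅔ + 3*(-3 + 3)) + 42)² = ((-⅔ + 3*0) + 42)² = ((-⅔ + 0) + 42)² = (-⅔ + 42)² = (124/3)² = 15376/9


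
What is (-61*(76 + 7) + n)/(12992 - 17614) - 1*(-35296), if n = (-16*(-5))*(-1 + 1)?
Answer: 163143175/4622 ≈ 35297.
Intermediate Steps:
n = 0 (n = 80*0 = 0)
(-61*(76 + 7) + n)/(12992 - 17614) - 1*(-35296) = (-61*(76 + 7) + 0)/(12992 - 17614) - 1*(-35296) = (-61*83 + 0)/(-4622) + 35296 = (-5063 + 0)*(-1/4622) + 35296 = -5063*(-1/4622) + 35296 = 5063/4622 + 35296 = 163143175/4622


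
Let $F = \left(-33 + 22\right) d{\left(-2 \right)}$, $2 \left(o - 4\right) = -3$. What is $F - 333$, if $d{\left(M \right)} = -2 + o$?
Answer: $- \frac{677}{2} \approx -338.5$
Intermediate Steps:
$o = \frac{5}{2}$ ($o = 4 + \frac{1}{2} \left(-3\right) = 4 - \frac{3}{2} = \frac{5}{2} \approx 2.5$)
$d{\left(M \right)} = \frac{1}{2}$ ($d{\left(M \right)} = -2 + \frac{5}{2} = \frac{1}{2}$)
$F = - \frac{11}{2}$ ($F = \left(-33 + 22\right) \frac{1}{2} = \left(-11\right) \frac{1}{2} = - \frac{11}{2} \approx -5.5$)
$F - 333 = - \frac{11}{2} - 333 = - \frac{677}{2}$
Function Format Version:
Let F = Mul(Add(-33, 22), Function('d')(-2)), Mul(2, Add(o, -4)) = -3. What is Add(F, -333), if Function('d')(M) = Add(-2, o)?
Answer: Rational(-677, 2) ≈ -338.50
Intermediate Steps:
o = Rational(5, 2) (o = Add(4, Mul(Rational(1, 2), -3)) = Add(4, Rational(-3, 2)) = Rational(5, 2) ≈ 2.5000)
Function('d')(M) = Rational(1, 2) (Function('d')(M) = Add(-2, Rational(5, 2)) = Rational(1, 2))
F = Rational(-11, 2) (F = Mul(Add(-33, 22), Rational(1, 2)) = Mul(-11, Rational(1, 2)) = Rational(-11, 2) ≈ -5.5000)
Add(F, -333) = Add(Rational(-11, 2), -333) = Rational(-677, 2)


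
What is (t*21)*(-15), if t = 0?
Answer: 0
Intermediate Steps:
(t*21)*(-15) = (0*21)*(-15) = 0*(-15) = 0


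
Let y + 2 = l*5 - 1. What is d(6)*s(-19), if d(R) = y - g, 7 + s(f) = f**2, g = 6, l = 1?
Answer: -1416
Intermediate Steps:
y = 2 (y = -2 + (1*5 - 1) = -2 + (5 - 1) = -2 + 4 = 2)
s(f) = -7 + f**2
d(R) = -4 (d(R) = 2 - 1*6 = 2 - 6 = -4)
d(6)*s(-19) = -4*(-7 + (-19)**2) = -4*(-7 + 361) = -4*354 = -1416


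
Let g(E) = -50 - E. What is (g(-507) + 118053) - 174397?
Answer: -55887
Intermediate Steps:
(g(-507) + 118053) - 174397 = ((-50 - 1*(-507)) + 118053) - 174397 = ((-50 + 507) + 118053) - 174397 = (457 + 118053) - 174397 = 118510 - 174397 = -55887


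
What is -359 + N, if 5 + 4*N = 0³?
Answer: -1441/4 ≈ -360.25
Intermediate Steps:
N = -5/4 (N = -5/4 + (¼)*0³ = -5/4 + (¼)*0 = -5/4 + 0 = -5/4 ≈ -1.2500)
-359 + N = -359 - 5/4 = -1441/4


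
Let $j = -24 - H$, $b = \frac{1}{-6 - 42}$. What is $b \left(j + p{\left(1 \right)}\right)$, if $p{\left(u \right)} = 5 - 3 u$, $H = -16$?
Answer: $\frac{1}{8} \approx 0.125$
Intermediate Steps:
$b = - \frac{1}{48}$ ($b = \frac{1}{-48} = - \frac{1}{48} \approx -0.020833$)
$j = -8$ ($j = -24 - -16 = -24 + 16 = -8$)
$b \left(j + p{\left(1 \right)}\right) = - \frac{-8 + \left(5 - 3\right)}{48} = - \frac{-8 + 2}{48} = \left(- \frac{1}{48}\right) \left(-6\right) = \frac{1}{8}$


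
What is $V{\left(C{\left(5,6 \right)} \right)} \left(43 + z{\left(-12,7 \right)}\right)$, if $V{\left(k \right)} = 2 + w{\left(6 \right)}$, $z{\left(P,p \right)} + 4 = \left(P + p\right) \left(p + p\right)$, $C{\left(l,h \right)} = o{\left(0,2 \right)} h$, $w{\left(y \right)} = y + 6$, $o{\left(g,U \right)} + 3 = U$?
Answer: $-434$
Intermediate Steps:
$o{\left(g,U \right)} = -3 + U$
$w{\left(y \right)} = 6 + y$
$C{\left(l,h \right)} = - h$ ($C{\left(l,h \right)} = \left(-3 + 2\right) h = - h$)
$z{\left(P,p \right)} = -4 + 2 p \left(P + p\right)$ ($z{\left(P,p \right)} = -4 + \left(P + p\right) \left(p + p\right) = -4 + \left(P + p\right) 2 p = -4 + 2 p \left(P + p\right)$)
$V{\left(k \right)} = 14$ ($V{\left(k \right)} = 2 + \left(6 + 6\right) = 2 + 12 = 14$)
$V{\left(C{\left(5,6 \right)} \right)} \left(43 + z{\left(-12,7 \right)}\right) = 14 \left(43 + \left(-4 + 2 \cdot 7^{2} + 2 \left(-12\right) 7\right)\right) = 14 \left(43 - 74\right) = 14 \left(-31\right) = -434$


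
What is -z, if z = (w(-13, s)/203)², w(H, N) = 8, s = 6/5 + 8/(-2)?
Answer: -64/41209 ≈ -0.0015531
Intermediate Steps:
s = -14/5 (s = 6*(⅕) + 8*(-½) = 6/5 - 4 = -14/5 ≈ -2.8000)
z = 64/41209 (z = (8/203)² = 64/41209 ≈ 0.0015531)
-z = -1*64/41209 = -64/41209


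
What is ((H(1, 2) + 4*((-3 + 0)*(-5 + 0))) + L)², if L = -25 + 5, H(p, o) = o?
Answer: 1764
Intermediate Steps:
L = -20
((H(1, 2) + 4*((-3 + 0)*(-5 + 0))) + L)² = ((2 + 4*((-3 + 0)*(-5 + 0))) - 20)² = ((2 + 4*(-3*(-5))) - 20)² = ((2 + 4*15) - 20)² = ((2 + 60) - 20)² = (62 - 20)² = 42² = 1764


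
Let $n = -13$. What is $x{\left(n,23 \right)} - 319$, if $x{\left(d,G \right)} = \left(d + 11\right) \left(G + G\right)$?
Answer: $-411$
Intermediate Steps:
$x{\left(d,G \right)} = 2 G \left(11 + d\right)$ ($x{\left(d,G \right)} = \left(11 + d\right) 2 G = 2 G \left(11 + d\right)$)
$x{\left(n,23 \right)} - 319 = 2 \cdot 23 \left(11 - 13\right) - 319 = 2 \cdot 23 \left(-2\right) - 319 = -92 - 319 = -411$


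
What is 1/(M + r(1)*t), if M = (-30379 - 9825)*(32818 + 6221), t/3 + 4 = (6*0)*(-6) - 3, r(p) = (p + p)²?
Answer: -1/1569524040 ≈ -6.3714e-10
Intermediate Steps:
r(p) = 4*p² (r(p) = (2*p)² = 4*p²)
t = -21 (t = -12 + 3*((6*0)*(-6) - 3) = -12 + 3*(0*(-6) - 3) = -12 + 3*(0 - 3) = -12 + 3*(-3) = -12 - 9 = -21)
M = -1569523956 (M = -40204*39039 = -1569523956)
1/(M + r(1)*t) = 1/(-1569523956 + (4*1²)*(-21)) = 1/(-1569523956 + (4*1)*(-21)) = 1/(-1569523956 + 4*(-21)) = 1/(-1569523956 - 84) = 1/(-1569524040) = -1/1569524040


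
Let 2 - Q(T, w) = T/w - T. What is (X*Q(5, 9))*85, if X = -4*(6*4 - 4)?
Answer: -394400/9 ≈ -43822.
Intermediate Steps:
Q(T, w) = 2 + T - T/w (Q(T, w) = 2 - (T/w - T) = 2 - (-T + T/w) = 2 + (T - T/w) = 2 + T - T/w)
X = -80 (X = -4*(24 - 4) = -4*20 = -80)
(X*Q(5, 9))*85 = -80*(2 + 5 - 1*5/9)*85 = -80*(2 + 5 - 1*5*⅑)*85 = -80*(2 + 5 - 5/9)*85 = -80*58/9*85 = -4640/9*85 = -394400/9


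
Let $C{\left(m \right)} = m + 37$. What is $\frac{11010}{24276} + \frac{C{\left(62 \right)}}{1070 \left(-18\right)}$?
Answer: $\frac{1941197}{4329220} \approx 0.44839$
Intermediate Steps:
$C{\left(m \right)} = 37 + m$
$\frac{11010}{24276} + \frac{C{\left(62 \right)}}{1070 \left(-18\right)} = \frac{11010}{24276} + \frac{37 + 62}{1070 \left(-18\right)} = 11010 \cdot \frac{1}{24276} + \frac{99}{-19260} = \frac{1835}{4046} + 99 \left(- \frac{1}{19260}\right) = \frac{1835}{4046} - \frac{11}{2140} = \frac{1941197}{4329220}$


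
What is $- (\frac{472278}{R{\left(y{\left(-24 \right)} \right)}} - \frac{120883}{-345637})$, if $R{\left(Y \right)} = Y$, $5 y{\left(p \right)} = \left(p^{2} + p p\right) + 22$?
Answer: $- \frac{408162836036}{202888919} \approx -2011.8$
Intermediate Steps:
$y{\left(p \right)} = \frac{22}{5} + \frac{2 p^{2}}{5}$ ($y{\left(p \right)} = \frac{\left(p^{2} + p p\right) + 22}{5} = \frac{\left(p^{2} + p^{2}\right) + 22}{5} = \frac{2 p^{2} + 22}{5} = \frac{22 + 2 p^{2}}{5} = \frac{22}{5} + \frac{2 p^{2}}{5}$)
$- (\frac{472278}{R{\left(y{\left(-24 \right)} \right)}} - \frac{120883}{-345637}) = - (\frac{472278}{\frac{22}{5} + \frac{2 \left(-24\right)^{2}}{5}} - \frac{120883}{-345637}) = - (\frac{472278}{\frac{22}{5} + \frac{2}{5} \cdot 576} - - \frac{120883}{345637}) = - (\frac{472278}{\frac{22}{5} + \frac{1152}{5}} + \frac{120883}{345637}) = - (\frac{472278}{\frac{1174}{5}} + \frac{120883}{345637}) = - (472278 \cdot \frac{5}{1174} + \frac{120883}{345637}) = - (\frac{1180695}{587} + \frac{120883}{345637}) = \left(-1\right) \frac{408162836036}{202888919} = - \frac{408162836036}{202888919}$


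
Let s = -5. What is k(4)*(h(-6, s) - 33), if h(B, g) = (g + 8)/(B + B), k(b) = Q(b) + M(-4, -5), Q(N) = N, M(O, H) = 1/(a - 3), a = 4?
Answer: -665/4 ≈ -166.25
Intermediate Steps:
M(O, H) = 1 (M(O, H) = 1/(4 - 3) = 1/1 = 1)
k(b) = 1 + b (k(b) = b + 1 = 1 + b)
h(B, g) = (8 + g)/(2*B) (h(B, g) = (8 + g)/((2*B)) = (8 + g)*(1/(2*B)) = (8 + g)/(2*B))
k(4)*(h(-6, s) - 33) = (1 + 4)*((½)*(8 - 5)/(-6) - 33) = 5*((½)*(-⅙)*3 - 33) = 5*(-¼ - 33) = 5*(-133/4) = -665/4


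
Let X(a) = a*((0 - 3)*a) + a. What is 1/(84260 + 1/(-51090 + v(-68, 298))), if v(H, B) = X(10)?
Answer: 51380/4329278799 ≈ 1.1868e-5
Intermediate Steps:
X(a) = a - 3*a² (X(a) = a*(-3*a) + a = -3*a² + a = a - 3*a²)
v(H, B) = -290 (v(H, B) = 10*(1 - 3*10) = 10*(1 - 30) = 10*(-29) = -290)
1/(84260 + 1/(-51090 + v(-68, 298))) = 1/(84260 + 1/(-51090 - 290)) = 1/(84260 + 1/(-51380)) = 1/(84260 - 1/51380) = 1/(4329278799/51380) = 51380/4329278799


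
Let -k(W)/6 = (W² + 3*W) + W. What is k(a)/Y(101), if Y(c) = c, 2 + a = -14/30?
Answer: 1702/7575 ≈ 0.22469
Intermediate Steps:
a = -37/15 (a = -2 - 14/30 = -2 - 14*1/30 = -2 - 7/15 = -37/15 ≈ -2.4667)
k(W) = -24*W - 6*W² (k(W) = -6*((W² + 3*W) + W) = -6*(W² + 4*W) = -24*W - 6*W²)
k(a)/Y(101) = -6*(-37/15)*(4 - 37/15)/101 = -6*(-37/15)*23/15*(1/101) = (1702/75)*(1/101) = 1702/7575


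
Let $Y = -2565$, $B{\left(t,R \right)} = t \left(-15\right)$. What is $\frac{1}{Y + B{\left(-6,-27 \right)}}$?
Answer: $- \frac{1}{2475} \approx -0.00040404$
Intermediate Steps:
$B{\left(t,R \right)} = - 15 t$
$\frac{1}{Y + B{\left(-6,-27 \right)}} = \frac{1}{-2565 - -90} = \frac{1}{-2565 + 90} = \frac{1}{-2475} = - \frac{1}{2475}$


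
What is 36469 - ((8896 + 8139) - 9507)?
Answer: 28941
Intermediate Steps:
36469 - ((8896 + 8139) - 9507) = 36469 - (17035 - 9507) = 36469 - 1*7528 = 36469 - 7528 = 28941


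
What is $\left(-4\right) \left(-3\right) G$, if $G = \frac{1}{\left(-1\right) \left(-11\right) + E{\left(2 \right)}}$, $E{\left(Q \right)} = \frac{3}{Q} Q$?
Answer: $\frac{6}{7} \approx 0.85714$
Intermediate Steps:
$E{\left(Q \right)} = 3$
$G = \frac{1}{14}$ ($G = \frac{1}{\left(-1\right) \left(-11\right) + 3} = \frac{1}{11 + 3} = \frac{1}{14} \approx 0.071429$)
$\left(-4\right) \left(-3\right) G = \left(-4\right) \left(-3\right) \frac{1}{14} = 12 \cdot \frac{1}{14} = \frac{6}{7}$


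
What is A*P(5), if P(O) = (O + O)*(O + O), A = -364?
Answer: -36400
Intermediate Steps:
P(O) = 4*O**2 (P(O) = (2*O)*(2*O) = 4*O**2)
A*P(5) = -1456*5**2 = -1456*25 = -364*100 = -36400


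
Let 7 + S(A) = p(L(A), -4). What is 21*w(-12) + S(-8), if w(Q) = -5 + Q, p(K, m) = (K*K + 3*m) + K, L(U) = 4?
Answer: -356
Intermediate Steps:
p(K, m) = K + K² + 3*m (p(K, m) = (K² + 3*m) + K = K + K² + 3*m)
S(A) = 1 (S(A) = -7 + (4 + 4² + 3*(-4)) = -7 + (4 + 16 - 12) = -7 + 8 = 1)
21*w(-12) + S(-8) = 21*(-5 - 12) + 1 = 21*(-17) + 1 = -357 + 1 = -356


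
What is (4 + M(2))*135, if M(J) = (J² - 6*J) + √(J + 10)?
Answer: -540 + 270*√3 ≈ -72.346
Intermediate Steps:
M(J) = J² + √(10 + J) - 6*J (M(J) = (J² - 6*J) + √(10 + J) = J² + √(10 + J) - 6*J)
(4 + M(2))*135 = (4 + (2² + √(10 + 2) - 6*2))*135 = (4 + (4 + √12 - 12))*135 = (4 + (4 + 2*√3 - 12))*135 = (4 + (-8 + 2*√3))*135 = (-4 + 2*√3)*135 = -540 + 270*√3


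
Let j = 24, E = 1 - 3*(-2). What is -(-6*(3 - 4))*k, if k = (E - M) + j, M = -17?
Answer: -288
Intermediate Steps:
E = 7 (E = 1 + 6 = 7)
k = 48 (k = (7 - 1*(-17)) + 24 = (7 + 17) + 24 = 24 + 24 = 48)
-(-6*(3 - 4))*k = -(-6*(3 - 4))*48 = -(-6*(-1))*48 = -6*48 = -1*288 = -288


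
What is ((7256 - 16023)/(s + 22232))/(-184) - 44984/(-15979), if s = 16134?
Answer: 317697618389/112801257776 ≈ 2.8164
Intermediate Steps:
((7256 - 16023)/(s + 22232))/(-184) - 44984/(-15979) = ((7256 - 16023)/(16134 + 22232))/(-184) - 44984/(-15979) = -8767/38366*(-1/184) - 44984*(-1/15979) = -8767*1/38366*(-1/184) + 44984/15979 = -8767/38366*(-1/184) + 44984/15979 = 8767/7059344 + 44984/15979 = 317697618389/112801257776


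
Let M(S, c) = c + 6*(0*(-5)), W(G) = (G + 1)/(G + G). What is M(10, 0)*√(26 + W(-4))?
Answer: 0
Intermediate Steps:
W(G) = (1 + G)/(2*G) (W(G) = (1 + G)/((2*G)) = (1 + G)*(1/(2*G)) = (1 + G)/(2*G))
M(S, c) = c (M(S, c) = c + 6*0 = c + 0 = c)
M(10, 0)*√(26 + W(-4)) = 0*√(26 + (½)*(1 - 4)/(-4)) = 0*√(26 + (½)*(-¼)*(-3)) = 0*√(26 + 3/8) = 0*√(211/8) = 0*(√422/4) = 0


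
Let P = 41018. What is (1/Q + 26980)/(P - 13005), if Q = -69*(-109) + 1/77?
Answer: 15624603717/16222832534 ≈ 0.96312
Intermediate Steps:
Q = 579118/77 (Q = 7521 + 1/77 = 579118/77 ≈ 7521.0)
(1/Q + 26980)/(P - 13005) = (1/(579118/77) + 26980)/(41018 - 13005) = (77/579118 + 26980)/28013 = (15624603717/579118)*(1/28013) = 15624603717/16222832534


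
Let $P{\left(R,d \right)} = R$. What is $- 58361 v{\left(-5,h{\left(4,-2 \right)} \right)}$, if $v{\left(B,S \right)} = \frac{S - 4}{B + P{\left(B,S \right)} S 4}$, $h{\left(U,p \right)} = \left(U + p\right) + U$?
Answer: $\frac{116722}{125} \approx 933.78$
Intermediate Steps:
$h{\left(U,p \right)} = p + 2 U$
$v{\left(B,S \right)} = \frac{-4 + S}{B + 4 B S}$ ($v{\left(B,S \right)} = \frac{S - 4}{B + B S 4} = \frac{-4 + S}{B + 4 B S}$)
$- 58361 v{\left(-5,h{\left(4,-2 \right)} \right)} = - 58361 \frac{-4 + \left(-2 + 2 \cdot 4\right)}{\left(-5\right) \left(1 + 4 \left(-2 + 2 \cdot 4\right)\right)} = - 58361 \left(- \frac{-4 + \left(-2 + 8\right)}{5 \left(1 + 4 \left(-2 + 8\right)\right)}\right) = - 58361 \left(- \frac{-4 + 6}{5 \left(1 + 4 \cdot 6\right)}\right) = - 58361 \left(\left(- \frac{1}{5}\right) \frac{1}{1 + 24} \cdot 2\right) = - 58361 \left(\left(- \frac{1}{5}\right) \frac{1}{25} \cdot 2\right) = \left(-58361\right) \left(- \frac{2}{125}\right) = \frac{116722}{125}$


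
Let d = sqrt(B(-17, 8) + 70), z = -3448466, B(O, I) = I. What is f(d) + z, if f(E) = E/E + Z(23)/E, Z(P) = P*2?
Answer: -3448465 + 23*sqrt(78)/39 ≈ -3.4485e+6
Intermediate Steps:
Z(P) = 2*P
d = sqrt(78) (d = sqrt(8 + 70) = sqrt(78) ≈ 8.8318)
f(E) = 1 + 46/E (f(E) = E/E + (2*23)/E = 1 + 46/E)
f(d) + z = (46 + sqrt(78))/(sqrt(78)) - 3448466 = (sqrt(78)/78)*(46 + sqrt(78)) - 3448466 = sqrt(78)*(46 + sqrt(78))/78 - 3448466 = -3448466 + sqrt(78)*(46 + sqrt(78))/78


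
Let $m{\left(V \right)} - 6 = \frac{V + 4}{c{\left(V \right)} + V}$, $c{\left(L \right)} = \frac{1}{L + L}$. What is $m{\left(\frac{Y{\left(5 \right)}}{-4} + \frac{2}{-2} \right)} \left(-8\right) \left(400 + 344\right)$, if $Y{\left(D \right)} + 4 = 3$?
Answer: $- \frac{374976}{17} \approx -22057.0$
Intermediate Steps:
$Y{\left(D \right)} = -1$ ($Y{\left(D \right)} = -4 + 3 = -1$)
$c{\left(L \right)} = \frac{1}{2 L}$
$m{\left(V \right)} = 6 + \frac{4 + V}{V + \frac{1}{2 V}}$ ($m{\left(V \right)} = 6 + \frac{V + 4}{\frac{1}{2 V} + V} = 6 + \frac{4 + V}{V + \frac{1}{2 V}}$)
$m{\left(\frac{Y{\left(5 \right)}}{-4} + \frac{2}{-2} \right)} \left(-8\right) \left(400 + 344\right) = \frac{2 \left(3 + \left(- \frac{1}{-4} + \frac{2}{-2}\right) \left(4 + 7 \left(- \frac{1}{-4} + \frac{2}{-2}\right)\right)\right)}{1 + 2 \left(- \frac{1}{-4} + \frac{2}{-2}\right)^{2}} \left(-8\right) \left(400 + 344\right) = \frac{2 \left(3 + \left(\left(-1\right) \left(- \frac{1}{4}\right) + 2 \left(- \frac{1}{2}\right)\right) \left(4 + 7 \left(\left(-1\right) \left(- \frac{1}{4}\right) + 2 \left(- \frac{1}{2}\right)\right)\right)\right)}{1 + 2 \left(\left(-1\right) \left(- \frac{1}{4}\right) + 2 \left(- \frac{1}{2}\right)\right)^{2}} \left(-8\right) 744 = \frac{2 \left(3 + \left(\frac{1}{4} - 1\right) \left(4 + 7 \left(\frac{1}{4} - 1\right)\right)\right)}{1 + 2 \left(\frac{1}{4} - 1\right)^{2}} \left(-8\right) 744 = \frac{2 \left(3 - \frac{3 \left(4 + 7 \left(- \frac{3}{4}\right)\right)}{4}\right)}{1 + 2 \left(- \frac{3}{4}\right)^{2}} \left(-8\right) 744 = \frac{2 \left(3 - \frac{3 \left(4 - \frac{21}{4}\right)}{4}\right)}{1 + 2 \cdot \frac{9}{16}} \left(-8\right) 744 = \frac{2 \left(3 - - \frac{15}{16}\right)}{1 + \frac{9}{8}} \left(-8\right) 744 = \frac{2 \left(3 + \frac{15}{16}\right)}{\frac{17}{8}} \left(-8\right) 744 = 2 \cdot \frac{8}{17} \cdot \frac{63}{16} \left(-8\right) 744 = \frac{63}{17} \left(-8\right) 744 = \left(- \frac{504}{17}\right) 744 = - \frac{374976}{17}$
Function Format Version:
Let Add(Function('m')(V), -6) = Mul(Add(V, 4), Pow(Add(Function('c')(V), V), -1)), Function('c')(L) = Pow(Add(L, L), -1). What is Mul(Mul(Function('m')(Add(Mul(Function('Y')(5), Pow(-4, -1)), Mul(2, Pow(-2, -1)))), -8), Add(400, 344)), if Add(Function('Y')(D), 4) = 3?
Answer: Rational(-374976, 17) ≈ -22057.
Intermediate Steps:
Function('Y')(D) = -1 (Function('Y')(D) = Add(-4, 3) = -1)
Function('c')(L) = Mul(Rational(1, 2), Pow(L, -1)) (Function('c')(L) = Pow(Mul(2, L), -1) = Mul(Rational(1, 2), Pow(L, -1)))
Function('m')(V) = Add(6, Mul(Pow(Add(V, Mul(Rational(1, 2), Pow(V, -1))), -1), Add(4, V))) (Function('m')(V) = Add(6, Mul(Add(V, 4), Pow(Add(Mul(Rational(1, 2), Pow(V, -1)), V), -1))) = Add(6, Mul(Add(4, V), Pow(Add(V, Mul(Rational(1, 2), Pow(V, -1))), -1))) = Add(6, Mul(Pow(Add(V, Mul(Rational(1, 2), Pow(V, -1))), -1), Add(4, V))))
Mul(Mul(Function('m')(Add(Mul(Function('Y')(5), Pow(-4, -1)), Mul(2, Pow(-2, -1)))), -8), Add(400, 344)) = Mul(Mul(Mul(2, Pow(Add(1, Mul(2, Pow(Add(Mul(-1, Pow(-4, -1)), Mul(2, Pow(-2, -1))), 2))), -1), Add(3, Mul(Add(Mul(-1, Pow(-4, -1)), Mul(2, Pow(-2, -1))), Add(4, Mul(7, Add(Mul(-1, Pow(-4, -1)), Mul(2, Pow(-2, -1)))))))), -8), Add(400, 344)) = Mul(Mul(Mul(2, Pow(Add(1, Mul(2, Pow(Add(Mul(-1, Rational(-1, 4)), Mul(2, Rational(-1, 2))), 2))), -1), Add(3, Mul(Add(Mul(-1, Rational(-1, 4)), Mul(2, Rational(-1, 2))), Add(4, Mul(7, Add(Mul(-1, Rational(-1, 4)), Mul(2, Rational(-1, 2)))))))), -8), 744) = Mul(Mul(Mul(2, Pow(Add(1, Mul(2, Pow(Add(Rational(1, 4), -1), 2))), -1), Add(3, Mul(Add(Rational(1, 4), -1), Add(4, Mul(7, Add(Rational(1, 4), -1)))))), -8), 744) = Mul(Mul(Mul(2, Pow(Add(1, Mul(2, Pow(Rational(-3, 4), 2))), -1), Add(3, Mul(Rational(-3, 4), Add(4, Mul(7, Rational(-3, 4)))))), -8), 744) = Mul(Mul(Mul(2, Pow(Add(1, Mul(2, Rational(9, 16))), -1), Add(3, Mul(Rational(-3, 4), Add(4, Rational(-21, 4))))), -8), 744) = Mul(Mul(Mul(2, Pow(Add(1, Rational(9, 8)), -1), Add(3, Mul(Rational(-3, 4), Rational(-5, 4)))), -8), 744) = Mul(Mul(Mul(2, Pow(Rational(17, 8), -1), Add(3, Rational(15, 16))), -8), 744) = Mul(Mul(Mul(2, Rational(8, 17), Rational(63, 16)), -8), 744) = Mul(Mul(Rational(63, 17), -8), 744) = Mul(Rational(-504, 17), 744) = Rational(-374976, 17)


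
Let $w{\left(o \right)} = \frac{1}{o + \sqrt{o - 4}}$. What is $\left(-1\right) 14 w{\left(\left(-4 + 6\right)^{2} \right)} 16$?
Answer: $-56$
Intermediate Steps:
$w{\left(o \right)} = \frac{1}{o + \sqrt{-4 + o}}$
$\left(-1\right) 14 w{\left(\left(-4 + 6\right)^{2} \right)} 16 = \frac{\left(-1\right) 14}{\left(-4 + 6\right)^{2} + \sqrt{-4 + \left(-4 + 6\right)^{2}}} \cdot 16 = - \frac{14}{2^{2} + \sqrt{-4 + 2^{2}}} \cdot 16 = - \frac{14}{4 + \sqrt{-4 + 4}} \cdot 16 = - \frac{14}{4 + \sqrt{0}} \cdot 16 = - \frac{14}{4 + 0} \cdot 16 = - \frac{14}{4} \cdot 16 = \left(-14\right) \frac{1}{4} \cdot 16 = \left(- \frac{7}{2}\right) 16 = -56$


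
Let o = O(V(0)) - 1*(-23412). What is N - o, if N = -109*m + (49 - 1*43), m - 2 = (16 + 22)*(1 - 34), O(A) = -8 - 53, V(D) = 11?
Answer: 113123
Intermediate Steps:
O(A) = -61
o = 23351 (o = -61 - 1*(-23412) = -61 + 23412 = 23351)
m = -1252 (m = 2 + (16 + 22)*(1 - 34) = 2 + 38*(-33) = 2 - 1254 = -1252)
N = 136474 (N = -109*(-1252) + (49 - 1*43) = 136468 + (49 - 43) = 136468 + 6 = 136474)
N - o = 136474 - 1*23351 = 136474 - 23351 = 113123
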